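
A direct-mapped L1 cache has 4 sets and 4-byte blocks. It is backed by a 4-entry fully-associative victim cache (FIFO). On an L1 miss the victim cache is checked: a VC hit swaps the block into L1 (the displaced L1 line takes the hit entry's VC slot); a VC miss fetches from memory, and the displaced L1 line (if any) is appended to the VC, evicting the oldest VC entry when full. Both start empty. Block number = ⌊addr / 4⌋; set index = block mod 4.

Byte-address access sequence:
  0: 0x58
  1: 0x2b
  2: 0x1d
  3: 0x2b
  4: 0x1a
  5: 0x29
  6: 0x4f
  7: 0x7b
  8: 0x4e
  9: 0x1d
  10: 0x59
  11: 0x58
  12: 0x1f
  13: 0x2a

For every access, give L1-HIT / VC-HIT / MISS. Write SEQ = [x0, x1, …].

SEQ = [MISS, MISS, MISS, L1-HIT, MISS, VC-HIT, MISS, MISS, L1-HIT, VC-HIT, VC-HIT, L1-HIT, L1-HIT, VC-HIT]

  [0] addr=0x58 blk=22 s=2: MISS | VC []
  [1] addr=0x2b blk=10 s=2: MISS | VC [22]
  [2] addr=0x1d blk=7 s=3: MISS | VC [22]
  [3] addr=0x2b blk=10 s=2: L1-HIT | VC [22]
  [4] addr=0x1a blk=6 s=2: MISS | VC [22, 10]
  [5] addr=0x29 blk=10 s=2: VC-HIT | VC [22, 6]
  [6] addr=0x4f blk=19 s=3: MISS | VC [22, 6, 7]
  [7] addr=0x7b blk=30 s=2: MISS | VC [22, 6, 7, 10]
  [8] addr=0x4e blk=19 s=3: L1-HIT | VC [22, 6, 7, 10]
  [9] addr=0x1d blk=7 s=3: VC-HIT | VC [22, 6, 19, 10]
  [10] addr=0x59 blk=22 s=2: VC-HIT | VC [30, 6, 19, 10]
  [11] addr=0x58 blk=22 s=2: L1-HIT | VC [30, 6, 19, 10]
  [12] addr=0x1f blk=7 s=3: L1-HIT | VC [30, 6, 19, 10]
  [13] addr=0x2a blk=10 s=2: VC-HIT | VC [30, 6, 19, 22]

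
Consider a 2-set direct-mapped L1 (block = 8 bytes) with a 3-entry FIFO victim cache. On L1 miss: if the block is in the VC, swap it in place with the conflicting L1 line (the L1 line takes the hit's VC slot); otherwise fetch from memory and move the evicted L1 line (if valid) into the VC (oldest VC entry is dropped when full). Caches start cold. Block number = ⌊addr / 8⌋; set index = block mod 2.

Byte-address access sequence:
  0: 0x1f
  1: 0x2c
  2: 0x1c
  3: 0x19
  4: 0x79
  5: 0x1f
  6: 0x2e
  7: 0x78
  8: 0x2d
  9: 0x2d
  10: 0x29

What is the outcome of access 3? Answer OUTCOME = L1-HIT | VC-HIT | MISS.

OUTCOME = L1-HIT

#0 0x1f→b3/s1 MISS; vc=[]
#1 0x2c→b5/s1 MISS; vc=[3]
#2 0x1c→b3/s1 VC-HIT; vc=[5]
#3 0x19→b3/s1 L1-HIT; vc=[5]
#4 0x79→b15/s1 MISS; vc=[5,3]
#5 0x1f→b3/s1 VC-HIT; vc=[5,15]
#6 0x2e→b5/s1 VC-HIT; vc=[3,15]
#7 0x78→b15/s1 VC-HIT; vc=[3,5]
#8 0x2d→b5/s1 VC-HIT; vc=[3,15]
#9 0x2d→b5/s1 L1-HIT; vc=[3,15]
#10 0x29→b5/s1 L1-HIT; vc=[3,15]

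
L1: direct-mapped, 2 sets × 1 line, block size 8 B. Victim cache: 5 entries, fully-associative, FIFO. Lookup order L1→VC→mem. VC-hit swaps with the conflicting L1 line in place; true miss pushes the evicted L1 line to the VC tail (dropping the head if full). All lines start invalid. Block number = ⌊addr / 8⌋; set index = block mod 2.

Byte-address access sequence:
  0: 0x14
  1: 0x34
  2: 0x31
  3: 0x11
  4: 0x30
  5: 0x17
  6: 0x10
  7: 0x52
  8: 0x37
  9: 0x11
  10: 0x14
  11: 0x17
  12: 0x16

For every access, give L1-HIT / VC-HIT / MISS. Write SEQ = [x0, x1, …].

  [0] addr=0x14 blk=2 s=0: MISS | VC []
  [1] addr=0x34 blk=6 s=0: MISS | VC [2]
  [2] addr=0x31 blk=6 s=0: L1-HIT | VC [2]
  [3] addr=0x11 blk=2 s=0: VC-HIT | VC [6]
  [4] addr=0x30 blk=6 s=0: VC-HIT | VC [2]
  [5] addr=0x17 blk=2 s=0: VC-HIT | VC [6]
  [6] addr=0x10 blk=2 s=0: L1-HIT | VC [6]
  [7] addr=0x52 blk=10 s=0: MISS | VC [6, 2]
  [8] addr=0x37 blk=6 s=0: VC-HIT | VC [10, 2]
  [9] addr=0x11 blk=2 s=0: VC-HIT | VC [10, 6]
  [10] addr=0x14 blk=2 s=0: L1-HIT | VC [10, 6]
  [11] addr=0x17 blk=2 s=0: L1-HIT | VC [10, 6]
  [12] addr=0x16 blk=2 s=0: L1-HIT | VC [10, 6]

SEQ = [MISS, MISS, L1-HIT, VC-HIT, VC-HIT, VC-HIT, L1-HIT, MISS, VC-HIT, VC-HIT, L1-HIT, L1-HIT, L1-HIT]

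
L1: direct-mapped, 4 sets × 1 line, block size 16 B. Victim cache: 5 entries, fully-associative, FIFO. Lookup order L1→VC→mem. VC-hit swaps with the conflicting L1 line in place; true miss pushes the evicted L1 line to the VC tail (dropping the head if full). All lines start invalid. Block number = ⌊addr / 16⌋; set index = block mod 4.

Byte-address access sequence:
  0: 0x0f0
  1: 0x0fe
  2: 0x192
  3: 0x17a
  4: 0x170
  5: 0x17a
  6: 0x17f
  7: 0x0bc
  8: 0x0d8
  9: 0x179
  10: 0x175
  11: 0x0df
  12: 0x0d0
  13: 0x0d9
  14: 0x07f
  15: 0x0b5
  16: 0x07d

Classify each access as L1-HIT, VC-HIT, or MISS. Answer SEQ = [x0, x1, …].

#0 0xf0→b15/s3 MISS; vc=[]
#1 0xfe→b15/s3 L1-HIT; vc=[]
#2 0x192→b25/s1 MISS; vc=[]
#3 0x17a→b23/s3 MISS; vc=[15]
#4 0x170→b23/s3 L1-HIT; vc=[15]
#5 0x17a→b23/s3 L1-HIT; vc=[15]
#6 0x17f→b23/s3 L1-HIT; vc=[15]
#7 0xbc→b11/s3 MISS; vc=[15,23]
#8 0xd8→b13/s1 MISS; vc=[15,23,25]
#9 0x179→b23/s3 VC-HIT; vc=[15,11,25]
#10 0x175→b23/s3 L1-HIT; vc=[15,11,25]
#11 0xdf→b13/s1 L1-HIT; vc=[15,11,25]
#12 0xd0→b13/s1 L1-HIT; vc=[15,11,25]
#13 0xd9→b13/s1 L1-HIT; vc=[15,11,25]
#14 0x7f→b7/s3 MISS; vc=[15,11,25,23]
#15 0xb5→b11/s3 VC-HIT; vc=[15,7,25,23]
#16 0x7d→b7/s3 VC-HIT; vc=[15,11,25,23]

SEQ = [MISS, L1-HIT, MISS, MISS, L1-HIT, L1-HIT, L1-HIT, MISS, MISS, VC-HIT, L1-HIT, L1-HIT, L1-HIT, L1-HIT, MISS, VC-HIT, VC-HIT]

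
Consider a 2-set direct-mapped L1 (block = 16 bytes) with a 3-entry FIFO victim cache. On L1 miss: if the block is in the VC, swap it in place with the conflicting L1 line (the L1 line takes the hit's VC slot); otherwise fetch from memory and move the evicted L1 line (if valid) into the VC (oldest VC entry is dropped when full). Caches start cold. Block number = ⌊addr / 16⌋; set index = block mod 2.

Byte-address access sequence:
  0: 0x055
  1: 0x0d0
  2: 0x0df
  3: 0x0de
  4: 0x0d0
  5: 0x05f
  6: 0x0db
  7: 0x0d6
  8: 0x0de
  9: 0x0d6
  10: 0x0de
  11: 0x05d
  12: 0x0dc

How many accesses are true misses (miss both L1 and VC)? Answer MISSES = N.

MISSES = 2

  [0] addr=0x55 blk=5 s=1: MISS | VC []
  [1] addr=0xd0 blk=13 s=1: MISS | VC [5]
  [2] addr=0xdf blk=13 s=1: L1-HIT | VC [5]
  [3] addr=0xde blk=13 s=1: L1-HIT | VC [5]
  [4] addr=0xd0 blk=13 s=1: L1-HIT | VC [5]
  [5] addr=0x5f blk=5 s=1: VC-HIT | VC [13]
  [6] addr=0xdb blk=13 s=1: VC-HIT | VC [5]
  [7] addr=0xd6 blk=13 s=1: L1-HIT | VC [5]
  [8] addr=0xde blk=13 s=1: L1-HIT | VC [5]
  [9] addr=0xd6 blk=13 s=1: L1-HIT | VC [5]
  [10] addr=0xde blk=13 s=1: L1-HIT | VC [5]
  [11] addr=0x5d blk=5 s=1: VC-HIT | VC [13]
  [12] addr=0xdc blk=13 s=1: VC-HIT | VC [5]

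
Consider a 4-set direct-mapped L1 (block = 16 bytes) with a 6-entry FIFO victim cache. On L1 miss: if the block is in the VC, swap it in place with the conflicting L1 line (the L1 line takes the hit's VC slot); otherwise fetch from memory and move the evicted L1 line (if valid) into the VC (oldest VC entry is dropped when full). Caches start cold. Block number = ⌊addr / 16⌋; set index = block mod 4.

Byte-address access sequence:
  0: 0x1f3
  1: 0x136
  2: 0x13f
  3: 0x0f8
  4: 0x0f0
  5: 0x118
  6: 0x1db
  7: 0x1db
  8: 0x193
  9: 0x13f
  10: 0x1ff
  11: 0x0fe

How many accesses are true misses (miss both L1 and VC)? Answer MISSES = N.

MISSES = 6

0: 0x1f3 (blk 31, set 3) → MISS  vc=[]
1: 0x136 (blk 19, set 3) → MISS  vc=[31]
2: 0x13f (blk 19, set 3) → L1-HIT  vc=[31]
3: 0xf8 (blk 15, set 3) → MISS  vc=[31, 19]
4: 0xf0 (blk 15, set 3) → L1-HIT  vc=[31, 19]
5: 0x118 (blk 17, set 1) → MISS  vc=[31, 19]
6: 0x1db (blk 29, set 1) → MISS  vc=[31, 19, 17]
7: 0x1db (blk 29, set 1) → L1-HIT  vc=[31, 19, 17]
8: 0x193 (blk 25, set 1) → MISS  vc=[31, 19, 17, 29]
9: 0x13f (blk 19, set 3) → VC-HIT  vc=[31, 15, 17, 29]
10: 0x1ff (blk 31, set 3) → VC-HIT  vc=[19, 15, 17, 29]
11: 0xfe (blk 15, set 3) → VC-HIT  vc=[19, 31, 17, 29]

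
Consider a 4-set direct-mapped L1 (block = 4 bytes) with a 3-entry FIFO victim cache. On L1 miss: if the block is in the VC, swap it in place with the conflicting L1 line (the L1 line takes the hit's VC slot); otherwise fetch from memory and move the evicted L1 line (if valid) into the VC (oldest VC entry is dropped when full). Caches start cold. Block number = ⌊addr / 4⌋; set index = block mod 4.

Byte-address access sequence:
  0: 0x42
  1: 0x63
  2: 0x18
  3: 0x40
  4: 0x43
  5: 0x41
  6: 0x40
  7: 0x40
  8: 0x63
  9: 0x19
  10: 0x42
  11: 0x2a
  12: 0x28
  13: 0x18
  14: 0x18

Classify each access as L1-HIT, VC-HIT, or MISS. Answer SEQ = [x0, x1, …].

SEQ = [MISS, MISS, MISS, VC-HIT, L1-HIT, L1-HIT, L1-HIT, L1-HIT, VC-HIT, L1-HIT, VC-HIT, MISS, L1-HIT, VC-HIT, L1-HIT]

#0 0x42→b16/s0 MISS; vc=[]
#1 0x63→b24/s0 MISS; vc=[16]
#2 0x18→b6/s2 MISS; vc=[16]
#3 0x40→b16/s0 VC-HIT; vc=[24]
#4 0x43→b16/s0 L1-HIT; vc=[24]
#5 0x41→b16/s0 L1-HIT; vc=[24]
#6 0x40→b16/s0 L1-HIT; vc=[24]
#7 0x40→b16/s0 L1-HIT; vc=[24]
#8 0x63→b24/s0 VC-HIT; vc=[16]
#9 0x19→b6/s2 L1-HIT; vc=[16]
#10 0x42→b16/s0 VC-HIT; vc=[24]
#11 0x2a→b10/s2 MISS; vc=[24,6]
#12 0x28→b10/s2 L1-HIT; vc=[24,6]
#13 0x18→b6/s2 VC-HIT; vc=[24,10]
#14 0x18→b6/s2 L1-HIT; vc=[24,10]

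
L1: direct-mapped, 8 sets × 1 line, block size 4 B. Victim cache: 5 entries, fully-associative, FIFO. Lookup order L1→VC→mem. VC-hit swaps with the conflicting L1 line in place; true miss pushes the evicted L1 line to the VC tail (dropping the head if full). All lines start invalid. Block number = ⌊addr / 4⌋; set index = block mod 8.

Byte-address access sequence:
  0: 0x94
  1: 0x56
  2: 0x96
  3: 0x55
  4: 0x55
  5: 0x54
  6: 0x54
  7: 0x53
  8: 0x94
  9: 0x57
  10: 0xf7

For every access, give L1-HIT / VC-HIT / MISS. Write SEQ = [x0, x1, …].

SEQ = [MISS, MISS, VC-HIT, VC-HIT, L1-HIT, L1-HIT, L1-HIT, MISS, VC-HIT, VC-HIT, MISS]

0: 0x94 (blk 37, set 5) → MISS  vc=[]
1: 0x56 (blk 21, set 5) → MISS  vc=[37]
2: 0x96 (blk 37, set 5) → VC-HIT  vc=[21]
3: 0x55 (blk 21, set 5) → VC-HIT  vc=[37]
4: 0x55 (blk 21, set 5) → L1-HIT  vc=[37]
5: 0x54 (blk 21, set 5) → L1-HIT  vc=[37]
6: 0x54 (blk 21, set 5) → L1-HIT  vc=[37]
7: 0x53 (blk 20, set 4) → MISS  vc=[37]
8: 0x94 (blk 37, set 5) → VC-HIT  vc=[21]
9: 0x57 (blk 21, set 5) → VC-HIT  vc=[37]
10: 0xf7 (blk 61, set 5) → MISS  vc=[37, 21]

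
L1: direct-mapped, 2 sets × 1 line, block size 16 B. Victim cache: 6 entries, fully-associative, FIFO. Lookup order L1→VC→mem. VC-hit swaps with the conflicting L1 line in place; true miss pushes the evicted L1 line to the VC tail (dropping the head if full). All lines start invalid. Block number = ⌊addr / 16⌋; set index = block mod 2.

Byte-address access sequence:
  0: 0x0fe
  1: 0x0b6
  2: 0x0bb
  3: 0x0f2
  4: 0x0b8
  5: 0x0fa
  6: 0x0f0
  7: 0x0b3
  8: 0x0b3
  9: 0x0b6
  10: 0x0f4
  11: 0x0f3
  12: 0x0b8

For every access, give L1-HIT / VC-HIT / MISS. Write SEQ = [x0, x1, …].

0: 0xfe (blk 15, set 1) → MISS  vc=[]
1: 0xb6 (blk 11, set 1) → MISS  vc=[15]
2: 0xbb (blk 11, set 1) → L1-HIT  vc=[15]
3: 0xf2 (blk 15, set 1) → VC-HIT  vc=[11]
4: 0xb8 (blk 11, set 1) → VC-HIT  vc=[15]
5: 0xfa (blk 15, set 1) → VC-HIT  vc=[11]
6: 0xf0 (blk 15, set 1) → L1-HIT  vc=[11]
7: 0xb3 (blk 11, set 1) → VC-HIT  vc=[15]
8: 0xb3 (blk 11, set 1) → L1-HIT  vc=[15]
9: 0xb6 (blk 11, set 1) → L1-HIT  vc=[15]
10: 0xf4 (blk 15, set 1) → VC-HIT  vc=[11]
11: 0xf3 (blk 15, set 1) → L1-HIT  vc=[11]
12: 0xb8 (blk 11, set 1) → VC-HIT  vc=[15]

SEQ = [MISS, MISS, L1-HIT, VC-HIT, VC-HIT, VC-HIT, L1-HIT, VC-HIT, L1-HIT, L1-HIT, VC-HIT, L1-HIT, VC-HIT]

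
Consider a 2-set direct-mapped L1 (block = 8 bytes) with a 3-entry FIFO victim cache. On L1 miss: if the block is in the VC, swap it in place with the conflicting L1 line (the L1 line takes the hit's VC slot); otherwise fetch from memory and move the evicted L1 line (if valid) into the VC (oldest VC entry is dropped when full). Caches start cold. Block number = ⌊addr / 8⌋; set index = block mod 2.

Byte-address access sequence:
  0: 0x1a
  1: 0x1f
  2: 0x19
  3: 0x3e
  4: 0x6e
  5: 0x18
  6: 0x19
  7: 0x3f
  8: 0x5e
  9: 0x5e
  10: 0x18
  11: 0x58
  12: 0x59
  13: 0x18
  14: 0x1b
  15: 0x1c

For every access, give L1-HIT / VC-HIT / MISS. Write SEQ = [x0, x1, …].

#0 0x1a→b3/s1 MISS; vc=[]
#1 0x1f→b3/s1 L1-HIT; vc=[]
#2 0x19→b3/s1 L1-HIT; vc=[]
#3 0x3e→b7/s1 MISS; vc=[3]
#4 0x6e→b13/s1 MISS; vc=[3,7]
#5 0x18→b3/s1 VC-HIT; vc=[13,7]
#6 0x19→b3/s1 L1-HIT; vc=[13,7]
#7 0x3f→b7/s1 VC-HIT; vc=[13,3]
#8 0x5e→b11/s1 MISS; vc=[13,3,7]
#9 0x5e→b11/s1 L1-HIT; vc=[13,3,7]
#10 0x18→b3/s1 VC-HIT; vc=[13,11,7]
#11 0x58→b11/s1 VC-HIT; vc=[13,3,7]
#12 0x59→b11/s1 L1-HIT; vc=[13,3,7]
#13 0x18→b3/s1 VC-HIT; vc=[13,11,7]
#14 0x1b→b3/s1 L1-HIT; vc=[13,11,7]
#15 0x1c→b3/s1 L1-HIT; vc=[13,11,7]

SEQ = [MISS, L1-HIT, L1-HIT, MISS, MISS, VC-HIT, L1-HIT, VC-HIT, MISS, L1-HIT, VC-HIT, VC-HIT, L1-HIT, VC-HIT, L1-HIT, L1-HIT]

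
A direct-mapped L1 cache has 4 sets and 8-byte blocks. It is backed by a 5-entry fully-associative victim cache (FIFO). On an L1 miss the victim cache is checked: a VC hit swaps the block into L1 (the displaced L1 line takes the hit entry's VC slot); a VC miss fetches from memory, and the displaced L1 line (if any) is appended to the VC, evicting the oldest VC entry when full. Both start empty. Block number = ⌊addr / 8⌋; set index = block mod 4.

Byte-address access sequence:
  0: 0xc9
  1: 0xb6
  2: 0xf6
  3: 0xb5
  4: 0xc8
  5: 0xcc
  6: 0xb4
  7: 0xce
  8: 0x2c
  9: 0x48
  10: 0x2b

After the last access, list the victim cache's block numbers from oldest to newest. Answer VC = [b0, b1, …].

VC = [30, 25, 9]

0: 0xc9 (blk 25, set 1) → MISS  vc=[]
1: 0xb6 (blk 22, set 2) → MISS  vc=[]
2: 0xf6 (blk 30, set 2) → MISS  vc=[22]
3: 0xb5 (blk 22, set 2) → VC-HIT  vc=[30]
4: 0xc8 (blk 25, set 1) → L1-HIT  vc=[30]
5: 0xcc (blk 25, set 1) → L1-HIT  vc=[30]
6: 0xb4 (blk 22, set 2) → L1-HIT  vc=[30]
7: 0xce (blk 25, set 1) → L1-HIT  vc=[30]
8: 0x2c (blk 5, set 1) → MISS  vc=[30, 25]
9: 0x48 (blk 9, set 1) → MISS  vc=[30, 25, 5]
10: 0x2b (blk 5, set 1) → VC-HIT  vc=[30, 25, 9]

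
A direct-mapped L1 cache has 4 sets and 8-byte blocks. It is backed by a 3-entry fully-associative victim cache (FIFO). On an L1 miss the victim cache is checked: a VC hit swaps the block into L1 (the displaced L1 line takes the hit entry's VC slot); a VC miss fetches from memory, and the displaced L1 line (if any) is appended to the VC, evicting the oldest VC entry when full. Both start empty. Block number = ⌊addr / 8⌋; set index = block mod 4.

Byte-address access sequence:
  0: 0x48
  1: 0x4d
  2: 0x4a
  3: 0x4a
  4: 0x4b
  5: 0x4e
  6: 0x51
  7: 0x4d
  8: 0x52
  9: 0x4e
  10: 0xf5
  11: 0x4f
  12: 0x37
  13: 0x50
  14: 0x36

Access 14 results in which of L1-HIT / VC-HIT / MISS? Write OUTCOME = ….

OUTCOME = VC-HIT

#0 0x48→b9/s1 MISS; vc=[]
#1 0x4d→b9/s1 L1-HIT; vc=[]
#2 0x4a→b9/s1 L1-HIT; vc=[]
#3 0x4a→b9/s1 L1-HIT; vc=[]
#4 0x4b→b9/s1 L1-HIT; vc=[]
#5 0x4e→b9/s1 L1-HIT; vc=[]
#6 0x51→b10/s2 MISS; vc=[]
#7 0x4d→b9/s1 L1-HIT; vc=[]
#8 0x52→b10/s2 L1-HIT; vc=[]
#9 0x4e→b9/s1 L1-HIT; vc=[]
#10 0xf5→b30/s2 MISS; vc=[10]
#11 0x4f→b9/s1 L1-HIT; vc=[10]
#12 0x37→b6/s2 MISS; vc=[10,30]
#13 0x50→b10/s2 VC-HIT; vc=[6,30]
#14 0x36→b6/s2 VC-HIT; vc=[10,30]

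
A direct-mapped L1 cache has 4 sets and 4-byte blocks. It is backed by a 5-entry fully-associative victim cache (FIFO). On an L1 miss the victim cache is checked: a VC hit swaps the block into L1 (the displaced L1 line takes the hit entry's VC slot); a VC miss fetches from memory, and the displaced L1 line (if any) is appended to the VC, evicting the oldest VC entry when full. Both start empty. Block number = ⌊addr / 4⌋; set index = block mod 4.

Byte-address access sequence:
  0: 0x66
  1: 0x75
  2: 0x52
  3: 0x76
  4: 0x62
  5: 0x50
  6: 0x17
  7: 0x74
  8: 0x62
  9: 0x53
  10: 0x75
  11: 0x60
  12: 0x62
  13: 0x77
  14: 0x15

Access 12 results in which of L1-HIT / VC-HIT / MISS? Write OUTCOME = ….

OUTCOME = L1-HIT

0: 0x66 (blk 25, set 1) → MISS  vc=[]
1: 0x75 (blk 29, set 1) → MISS  vc=[25]
2: 0x52 (blk 20, set 0) → MISS  vc=[25]
3: 0x76 (blk 29, set 1) → L1-HIT  vc=[25]
4: 0x62 (blk 24, set 0) → MISS  vc=[25, 20]
5: 0x50 (blk 20, set 0) → VC-HIT  vc=[25, 24]
6: 0x17 (blk 5, set 1) → MISS  vc=[25, 24, 29]
7: 0x74 (blk 29, set 1) → VC-HIT  vc=[25, 24, 5]
8: 0x62 (blk 24, set 0) → VC-HIT  vc=[25, 20, 5]
9: 0x53 (blk 20, set 0) → VC-HIT  vc=[25, 24, 5]
10: 0x75 (blk 29, set 1) → L1-HIT  vc=[25, 24, 5]
11: 0x60 (blk 24, set 0) → VC-HIT  vc=[25, 20, 5]
12: 0x62 (blk 24, set 0) → L1-HIT  vc=[25, 20, 5]
13: 0x77 (blk 29, set 1) → L1-HIT  vc=[25, 20, 5]
14: 0x15 (blk 5, set 1) → VC-HIT  vc=[25, 20, 29]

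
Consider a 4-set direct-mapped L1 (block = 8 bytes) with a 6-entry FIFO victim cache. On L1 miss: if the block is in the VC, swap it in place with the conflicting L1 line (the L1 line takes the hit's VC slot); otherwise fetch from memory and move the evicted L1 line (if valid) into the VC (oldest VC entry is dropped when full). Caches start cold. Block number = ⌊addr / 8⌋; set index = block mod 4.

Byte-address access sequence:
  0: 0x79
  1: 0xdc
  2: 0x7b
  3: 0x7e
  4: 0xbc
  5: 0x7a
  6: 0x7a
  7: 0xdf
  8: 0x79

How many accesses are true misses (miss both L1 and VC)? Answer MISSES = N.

  [0] addr=0x79 blk=15 s=3: MISS | VC []
  [1] addr=0xdc blk=27 s=3: MISS | VC [15]
  [2] addr=0x7b blk=15 s=3: VC-HIT | VC [27]
  [3] addr=0x7e blk=15 s=3: L1-HIT | VC [27]
  [4] addr=0xbc blk=23 s=3: MISS | VC [27, 15]
  [5] addr=0x7a blk=15 s=3: VC-HIT | VC [27, 23]
  [6] addr=0x7a blk=15 s=3: L1-HIT | VC [27, 23]
  [7] addr=0xdf blk=27 s=3: VC-HIT | VC [15, 23]
  [8] addr=0x79 blk=15 s=3: VC-HIT | VC [27, 23]

MISSES = 3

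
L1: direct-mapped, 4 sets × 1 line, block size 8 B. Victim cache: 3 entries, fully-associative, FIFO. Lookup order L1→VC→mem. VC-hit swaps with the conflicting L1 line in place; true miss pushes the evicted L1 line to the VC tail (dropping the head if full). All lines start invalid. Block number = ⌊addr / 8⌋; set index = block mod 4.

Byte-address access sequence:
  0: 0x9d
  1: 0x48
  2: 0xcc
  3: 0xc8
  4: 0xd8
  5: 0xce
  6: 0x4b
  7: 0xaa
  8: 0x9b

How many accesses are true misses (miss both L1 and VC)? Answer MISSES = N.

MISSES = 5

  [0] addr=0x9d blk=19 s=3: MISS | VC []
  [1] addr=0x48 blk=9 s=1: MISS | VC []
  [2] addr=0xcc blk=25 s=1: MISS | VC [9]
  [3] addr=0xc8 blk=25 s=1: L1-HIT | VC [9]
  [4] addr=0xd8 blk=27 s=3: MISS | VC [9, 19]
  [5] addr=0xce blk=25 s=1: L1-HIT | VC [9, 19]
  [6] addr=0x4b blk=9 s=1: VC-HIT | VC [25, 19]
  [7] addr=0xaa blk=21 s=1: MISS | VC [25, 19, 9]
  [8] addr=0x9b blk=19 s=3: VC-HIT | VC [25, 27, 9]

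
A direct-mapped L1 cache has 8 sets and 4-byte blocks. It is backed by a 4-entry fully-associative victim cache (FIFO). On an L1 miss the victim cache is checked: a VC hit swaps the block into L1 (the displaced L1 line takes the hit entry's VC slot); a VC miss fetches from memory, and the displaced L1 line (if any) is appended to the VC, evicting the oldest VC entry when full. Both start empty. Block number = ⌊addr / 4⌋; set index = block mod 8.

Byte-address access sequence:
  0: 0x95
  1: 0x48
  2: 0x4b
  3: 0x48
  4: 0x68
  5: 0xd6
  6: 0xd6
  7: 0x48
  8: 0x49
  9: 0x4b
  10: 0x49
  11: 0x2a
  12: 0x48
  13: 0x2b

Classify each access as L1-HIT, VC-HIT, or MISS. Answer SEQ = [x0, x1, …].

0: 0x95 (blk 37, set 5) → MISS  vc=[]
1: 0x48 (blk 18, set 2) → MISS  vc=[]
2: 0x4b (blk 18, set 2) → L1-HIT  vc=[]
3: 0x48 (blk 18, set 2) → L1-HIT  vc=[]
4: 0x68 (blk 26, set 2) → MISS  vc=[18]
5: 0xd6 (blk 53, set 5) → MISS  vc=[18, 37]
6: 0xd6 (blk 53, set 5) → L1-HIT  vc=[18, 37]
7: 0x48 (blk 18, set 2) → VC-HIT  vc=[26, 37]
8: 0x49 (blk 18, set 2) → L1-HIT  vc=[26, 37]
9: 0x4b (blk 18, set 2) → L1-HIT  vc=[26, 37]
10: 0x49 (blk 18, set 2) → L1-HIT  vc=[26, 37]
11: 0x2a (blk 10, set 2) → MISS  vc=[26, 37, 18]
12: 0x48 (blk 18, set 2) → VC-HIT  vc=[26, 37, 10]
13: 0x2b (blk 10, set 2) → VC-HIT  vc=[26, 37, 18]

SEQ = [MISS, MISS, L1-HIT, L1-HIT, MISS, MISS, L1-HIT, VC-HIT, L1-HIT, L1-HIT, L1-HIT, MISS, VC-HIT, VC-HIT]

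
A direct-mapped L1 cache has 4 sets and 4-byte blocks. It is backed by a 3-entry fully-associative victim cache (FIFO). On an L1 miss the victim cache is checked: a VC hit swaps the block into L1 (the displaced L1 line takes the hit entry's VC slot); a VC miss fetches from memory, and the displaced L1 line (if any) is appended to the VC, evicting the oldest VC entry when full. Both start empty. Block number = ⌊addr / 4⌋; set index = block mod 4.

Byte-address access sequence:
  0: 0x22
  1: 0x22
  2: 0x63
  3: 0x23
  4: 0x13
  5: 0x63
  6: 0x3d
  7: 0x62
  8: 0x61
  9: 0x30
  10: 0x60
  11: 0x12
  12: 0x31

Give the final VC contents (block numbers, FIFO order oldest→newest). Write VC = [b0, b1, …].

VC = [24, 8, 4]

  [0] addr=0x22 blk=8 s=0: MISS | VC []
  [1] addr=0x22 blk=8 s=0: L1-HIT | VC []
  [2] addr=0x63 blk=24 s=0: MISS | VC [8]
  [3] addr=0x23 blk=8 s=0: VC-HIT | VC [24]
  [4] addr=0x13 blk=4 s=0: MISS | VC [24, 8]
  [5] addr=0x63 blk=24 s=0: VC-HIT | VC [4, 8]
  [6] addr=0x3d blk=15 s=3: MISS | VC [4, 8]
  [7] addr=0x62 blk=24 s=0: L1-HIT | VC [4, 8]
  [8] addr=0x61 blk=24 s=0: L1-HIT | VC [4, 8]
  [9] addr=0x30 blk=12 s=0: MISS | VC [4, 8, 24]
  [10] addr=0x60 blk=24 s=0: VC-HIT | VC [4, 8, 12]
  [11] addr=0x12 blk=4 s=0: VC-HIT | VC [24, 8, 12]
  [12] addr=0x31 blk=12 s=0: VC-HIT | VC [24, 8, 4]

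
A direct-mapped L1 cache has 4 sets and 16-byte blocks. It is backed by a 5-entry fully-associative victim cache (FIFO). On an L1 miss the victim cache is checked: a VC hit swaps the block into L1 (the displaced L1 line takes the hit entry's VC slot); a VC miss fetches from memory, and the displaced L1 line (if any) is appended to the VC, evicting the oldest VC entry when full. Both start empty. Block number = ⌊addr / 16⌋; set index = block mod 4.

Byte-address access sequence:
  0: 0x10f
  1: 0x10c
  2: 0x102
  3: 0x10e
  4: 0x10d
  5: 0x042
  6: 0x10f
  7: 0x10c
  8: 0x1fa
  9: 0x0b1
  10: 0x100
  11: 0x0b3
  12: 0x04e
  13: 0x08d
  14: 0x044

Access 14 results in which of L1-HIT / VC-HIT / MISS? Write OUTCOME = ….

#0 0x10f→b16/s0 MISS; vc=[]
#1 0x10c→b16/s0 L1-HIT; vc=[]
#2 0x102→b16/s0 L1-HIT; vc=[]
#3 0x10e→b16/s0 L1-HIT; vc=[]
#4 0x10d→b16/s0 L1-HIT; vc=[]
#5 0x42→b4/s0 MISS; vc=[16]
#6 0x10f→b16/s0 VC-HIT; vc=[4]
#7 0x10c→b16/s0 L1-HIT; vc=[4]
#8 0x1fa→b31/s3 MISS; vc=[4]
#9 0xb1→b11/s3 MISS; vc=[4,31]
#10 0x100→b16/s0 L1-HIT; vc=[4,31]
#11 0xb3→b11/s3 L1-HIT; vc=[4,31]
#12 0x4e→b4/s0 VC-HIT; vc=[16,31]
#13 0x8d→b8/s0 MISS; vc=[16,31,4]
#14 0x44→b4/s0 VC-HIT; vc=[16,31,8]

OUTCOME = VC-HIT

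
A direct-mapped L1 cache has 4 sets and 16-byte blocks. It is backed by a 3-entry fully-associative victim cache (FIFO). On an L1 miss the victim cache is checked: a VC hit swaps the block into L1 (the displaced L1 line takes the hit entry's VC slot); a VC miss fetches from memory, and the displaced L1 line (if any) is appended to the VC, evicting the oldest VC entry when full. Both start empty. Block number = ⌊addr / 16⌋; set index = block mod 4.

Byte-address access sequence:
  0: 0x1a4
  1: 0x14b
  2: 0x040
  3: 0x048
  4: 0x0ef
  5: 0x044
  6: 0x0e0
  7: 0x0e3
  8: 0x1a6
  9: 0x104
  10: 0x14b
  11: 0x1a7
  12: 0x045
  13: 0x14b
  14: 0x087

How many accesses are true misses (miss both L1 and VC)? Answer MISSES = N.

#0 0x1a4→b26/s2 MISS; vc=[]
#1 0x14b→b20/s0 MISS; vc=[]
#2 0x40→b4/s0 MISS; vc=[20]
#3 0x48→b4/s0 L1-HIT; vc=[20]
#4 0xef→b14/s2 MISS; vc=[20,26]
#5 0x44→b4/s0 L1-HIT; vc=[20,26]
#6 0xe0→b14/s2 L1-HIT; vc=[20,26]
#7 0xe3→b14/s2 L1-HIT; vc=[20,26]
#8 0x1a6→b26/s2 VC-HIT; vc=[20,14]
#9 0x104→b16/s0 MISS; vc=[20,14,4]
#10 0x14b→b20/s0 VC-HIT; vc=[16,14,4]
#11 0x1a7→b26/s2 L1-HIT; vc=[16,14,4]
#12 0x45→b4/s0 VC-HIT; vc=[16,14,20]
#13 0x14b→b20/s0 VC-HIT; vc=[16,14,4]
#14 0x87→b8/s0 MISS; vc=[14,4,20]

MISSES = 6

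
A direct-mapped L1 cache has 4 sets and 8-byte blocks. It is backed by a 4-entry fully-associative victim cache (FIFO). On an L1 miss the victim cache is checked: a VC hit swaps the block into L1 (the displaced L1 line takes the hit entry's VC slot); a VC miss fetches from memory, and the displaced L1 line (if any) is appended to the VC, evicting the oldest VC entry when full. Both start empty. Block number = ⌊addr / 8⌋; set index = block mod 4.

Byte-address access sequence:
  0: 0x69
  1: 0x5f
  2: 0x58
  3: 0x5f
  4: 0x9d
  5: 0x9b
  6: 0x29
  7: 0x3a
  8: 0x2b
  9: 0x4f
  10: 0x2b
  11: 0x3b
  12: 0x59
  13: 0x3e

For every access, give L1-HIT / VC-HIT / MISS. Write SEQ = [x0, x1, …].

SEQ = [MISS, MISS, L1-HIT, L1-HIT, MISS, L1-HIT, MISS, MISS, L1-HIT, MISS, VC-HIT, L1-HIT, VC-HIT, VC-HIT]

#0 0x69→b13/s1 MISS; vc=[]
#1 0x5f→b11/s3 MISS; vc=[]
#2 0x58→b11/s3 L1-HIT; vc=[]
#3 0x5f→b11/s3 L1-HIT; vc=[]
#4 0x9d→b19/s3 MISS; vc=[11]
#5 0x9b→b19/s3 L1-HIT; vc=[11]
#6 0x29→b5/s1 MISS; vc=[11,13]
#7 0x3a→b7/s3 MISS; vc=[11,13,19]
#8 0x2b→b5/s1 L1-HIT; vc=[11,13,19]
#9 0x4f→b9/s1 MISS; vc=[11,13,19,5]
#10 0x2b→b5/s1 VC-HIT; vc=[11,13,19,9]
#11 0x3b→b7/s3 L1-HIT; vc=[11,13,19,9]
#12 0x59→b11/s3 VC-HIT; vc=[7,13,19,9]
#13 0x3e→b7/s3 VC-HIT; vc=[11,13,19,9]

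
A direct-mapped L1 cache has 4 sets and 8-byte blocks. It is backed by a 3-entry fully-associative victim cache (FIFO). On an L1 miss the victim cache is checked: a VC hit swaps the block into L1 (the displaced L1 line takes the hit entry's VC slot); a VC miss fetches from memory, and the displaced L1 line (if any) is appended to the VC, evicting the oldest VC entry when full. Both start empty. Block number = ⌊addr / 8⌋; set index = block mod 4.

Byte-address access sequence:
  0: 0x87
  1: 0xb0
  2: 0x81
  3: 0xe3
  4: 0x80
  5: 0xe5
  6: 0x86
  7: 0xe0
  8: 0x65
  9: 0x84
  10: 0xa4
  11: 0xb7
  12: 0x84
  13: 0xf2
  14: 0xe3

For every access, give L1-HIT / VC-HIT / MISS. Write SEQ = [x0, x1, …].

SEQ = [MISS, MISS, L1-HIT, MISS, VC-HIT, VC-HIT, VC-HIT, VC-HIT, MISS, VC-HIT, MISS, L1-HIT, VC-HIT, MISS, VC-HIT]

  [0] addr=0x87 blk=16 s=0: MISS | VC []
  [1] addr=0xb0 blk=22 s=2: MISS | VC []
  [2] addr=0x81 blk=16 s=0: L1-HIT | VC []
  [3] addr=0xe3 blk=28 s=0: MISS | VC [16]
  [4] addr=0x80 blk=16 s=0: VC-HIT | VC [28]
  [5] addr=0xe5 blk=28 s=0: VC-HIT | VC [16]
  [6] addr=0x86 blk=16 s=0: VC-HIT | VC [28]
  [7] addr=0xe0 blk=28 s=0: VC-HIT | VC [16]
  [8] addr=0x65 blk=12 s=0: MISS | VC [16, 28]
  [9] addr=0x84 blk=16 s=0: VC-HIT | VC [12, 28]
  [10] addr=0xa4 blk=20 s=0: MISS | VC [12, 28, 16]
  [11] addr=0xb7 blk=22 s=2: L1-HIT | VC [12, 28, 16]
  [12] addr=0x84 blk=16 s=0: VC-HIT | VC [12, 28, 20]
  [13] addr=0xf2 blk=30 s=2: MISS | VC [28, 20, 22]
  [14] addr=0xe3 blk=28 s=0: VC-HIT | VC [16, 20, 22]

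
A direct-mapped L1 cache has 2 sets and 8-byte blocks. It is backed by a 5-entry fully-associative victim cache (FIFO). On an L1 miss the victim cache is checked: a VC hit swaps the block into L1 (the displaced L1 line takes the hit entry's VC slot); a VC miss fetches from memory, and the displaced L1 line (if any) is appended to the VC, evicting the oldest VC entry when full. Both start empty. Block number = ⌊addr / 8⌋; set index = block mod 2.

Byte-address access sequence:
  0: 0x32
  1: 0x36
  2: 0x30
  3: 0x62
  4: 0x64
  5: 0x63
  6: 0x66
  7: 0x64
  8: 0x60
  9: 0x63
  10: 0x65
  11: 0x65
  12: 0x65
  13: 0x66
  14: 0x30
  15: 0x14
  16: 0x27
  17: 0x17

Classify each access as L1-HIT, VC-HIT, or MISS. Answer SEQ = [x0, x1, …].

SEQ = [MISS, L1-HIT, L1-HIT, MISS, L1-HIT, L1-HIT, L1-HIT, L1-HIT, L1-HIT, L1-HIT, L1-HIT, L1-HIT, L1-HIT, L1-HIT, VC-HIT, MISS, MISS, VC-HIT]

#0 0x32→b6/s0 MISS; vc=[]
#1 0x36→b6/s0 L1-HIT; vc=[]
#2 0x30→b6/s0 L1-HIT; vc=[]
#3 0x62→b12/s0 MISS; vc=[6]
#4 0x64→b12/s0 L1-HIT; vc=[6]
#5 0x63→b12/s0 L1-HIT; vc=[6]
#6 0x66→b12/s0 L1-HIT; vc=[6]
#7 0x64→b12/s0 L1-HIT; vc=[6]
#8 0x60→b12/s0 L1-HIT; vc=[6]
#9 0x63→b12/s0 L1-HIT; vc=[6]
#10 0x65→b12/s0 L1-HIT; vc=[6]
#11 0x65→b12/s0 L1-HIT; vc=[6]
#12 0x65→b12/s0 L1-HIT; vc=[6]
#13 0x66→b12/s0 L1-HIT; vc=[6]
#14 0x30→b6/s0 VC-HIT; vc=[12]
#15 0x14→b2/s0 MISS; vc=[12,6]
#16 0x27→b4/s0 MISS; vc=[12,6,2]
#17 0x17→b2/s0 VC-HIT; vc=[12,6,4]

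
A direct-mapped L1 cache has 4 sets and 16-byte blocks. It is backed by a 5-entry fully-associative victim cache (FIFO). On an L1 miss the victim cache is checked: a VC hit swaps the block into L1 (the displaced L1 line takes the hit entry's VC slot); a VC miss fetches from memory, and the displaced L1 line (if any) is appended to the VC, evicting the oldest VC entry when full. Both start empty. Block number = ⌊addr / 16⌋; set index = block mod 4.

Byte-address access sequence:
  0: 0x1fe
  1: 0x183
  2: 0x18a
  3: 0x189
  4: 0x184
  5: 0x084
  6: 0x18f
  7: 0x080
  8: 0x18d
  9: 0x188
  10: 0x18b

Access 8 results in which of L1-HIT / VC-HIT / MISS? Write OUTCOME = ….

OUTCOME = VC-HIT

0: 0x1fe (blk 31, set 3) → MISS  vc=[]
1: 0x183 (blk 24, set 0) → MISS  vc=[]
2: 0x18a (blk 24, set 0) → L1-HIT  vc=[]
3: 0x189 (blk 24, set 0) → L1-HIT  vc=[]
4: 0x184 (blk 24, set 0) → L1-HIT  vc=[]
5: 0x84 (blk 8, set 0) → MISS  vc=[24]
6: 0x18f (blk 24, set 0) → VC-HIT  vc=[8]
7: 0x80 (blk 8, set 0) → VC-HIT  vc=[24]
8: 0x18d (blk 24, set 0) → VC-HIT  vc=[8]
9: 0x188 (blk 24, set 0) → L1-HIT  vc=[8]
10: 0x18b (blk 24, set 0) → L1-HIT  vc=[8]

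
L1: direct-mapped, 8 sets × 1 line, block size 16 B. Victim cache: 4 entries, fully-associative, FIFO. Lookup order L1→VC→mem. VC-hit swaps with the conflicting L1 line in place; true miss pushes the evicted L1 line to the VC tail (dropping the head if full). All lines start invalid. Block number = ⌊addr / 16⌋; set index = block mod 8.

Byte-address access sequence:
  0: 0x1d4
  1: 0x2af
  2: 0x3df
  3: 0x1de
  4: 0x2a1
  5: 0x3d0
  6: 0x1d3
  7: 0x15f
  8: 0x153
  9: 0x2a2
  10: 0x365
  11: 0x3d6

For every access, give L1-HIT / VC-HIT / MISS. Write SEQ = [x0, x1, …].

  [0] addr=0x1d4 blk=29 s=5: MISS | VC []
  [1] addr=0x2af blk=42 s=2: MISS | VC []
  [2] addr=0x3df blk=61 s=5: MISS | VC [29]
  [3] addr=0x1de blk=29 s=5: VC-HIT | VC [61]
  [4] addr=0x2a1 blk=42 s=2: L1-HIT | VC [61]
  [5] addr=0x3d0 blk=61 s=5: VC-HIT | VC [29]
  [6] addr=0x1d3 blk=29 s=5: VC-HIT | VC [61]
  [7] addr=0x15f blk=21 s=5: MISS | VC [61, 29]
  [8] addr=0x153 blk=21 s=5: L1-HIT | VC [61, 29]
  [9] addr=0x2a2 blk=42 s=2: L1-HIT | VC [61, 29]
  [10] addr=0x365 blk=54 s=6: MISS | VC [61, 29]
  [11] addr=0x3d6 blk=61 s=5: VC-HIT | VC [21, 29]

SEQ = [MISS, MISS, MISS, VC-HIT, L1-HIT, VC-HIT, VC-HIT, MISS, L1-HIT, L1-HIT, MISS, VC-HIT]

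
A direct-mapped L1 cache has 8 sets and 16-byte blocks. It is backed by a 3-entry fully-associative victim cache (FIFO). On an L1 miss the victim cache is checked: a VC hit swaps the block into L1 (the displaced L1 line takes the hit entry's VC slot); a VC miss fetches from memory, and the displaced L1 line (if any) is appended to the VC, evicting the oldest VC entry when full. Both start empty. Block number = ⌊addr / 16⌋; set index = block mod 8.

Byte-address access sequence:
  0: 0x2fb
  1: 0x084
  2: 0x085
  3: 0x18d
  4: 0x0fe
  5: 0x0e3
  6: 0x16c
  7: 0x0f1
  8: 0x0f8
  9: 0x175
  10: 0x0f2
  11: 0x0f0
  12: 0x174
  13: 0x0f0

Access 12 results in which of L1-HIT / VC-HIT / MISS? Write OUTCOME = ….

OUTCOME = VC-HIT

#0 0x2fb→b47/s7 MISS; vc=[]
#1 0x84→b8/s0 MISS; vc=[]
#2 0x85→b8/s0 L1-HIT; vc=[]
#3 0x18d→b24/s0 MISS; vc=[8]
#4 0xfe→b15/s7 MISS; vc=[8,47]
#5 0xe3→b14/s6 MISS; vc=[8,47]
#6 0x16c→b22/s6 MISS; vc=[8,47,14]
#7 0xf1→b15/s7 L1-HIT; vc=[8,47,14]
#8 0xf8→b15/s7 L1-HIT; vc=[8,47,14]
#9 0x175→b23/s7 MISS; vc=[47,14,15]
#10 0xf2→b15/s7 VC-HIT; vc=[47,14,23]
#11 0xf0→b15/s7 L1-HIT; vc=[47,14,23]
#12 0x174→b23/s7 VC-HIT; vc=[47,14,15]
#13 0xf0→b15/s7 VC-HIT; vc=[47,14,23]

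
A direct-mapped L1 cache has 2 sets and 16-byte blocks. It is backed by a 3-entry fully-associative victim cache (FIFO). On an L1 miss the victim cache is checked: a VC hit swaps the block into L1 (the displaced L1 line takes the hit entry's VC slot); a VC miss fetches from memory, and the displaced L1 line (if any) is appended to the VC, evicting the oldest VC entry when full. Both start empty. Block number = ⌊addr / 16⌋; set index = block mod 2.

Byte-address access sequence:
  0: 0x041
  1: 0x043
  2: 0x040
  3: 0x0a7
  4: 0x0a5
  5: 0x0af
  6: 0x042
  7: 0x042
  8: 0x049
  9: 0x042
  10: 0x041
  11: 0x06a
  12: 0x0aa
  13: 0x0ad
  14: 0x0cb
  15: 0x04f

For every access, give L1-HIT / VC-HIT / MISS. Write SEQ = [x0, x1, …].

#0 0x41→b4/s0 MISS; vc=[]
#1 0x43→b4/s0 L1-HIT; vc=[]
#2 0x40→b4/s0 L1-HIT; vc=[]
#3 0xa7→b10/s0 MISS; vc=[4]
#4 0xa5→b10/s0 L1-HIT; vc=[4]
#5 0xaf→b10/s0 L1-HIT; vc=[4]
#6 0x42→b4/s0 VC-HIT; vc=[10]
#7 0x42→b4/s0 L1-HIT; vc=[10]
#8 0x49→b4/s0 L1-HIT; vc=[10]
#9 0x42→b4/s0 L1-HIT; vc=[10]
#10 0x41→b4/s0 L1-HIT; vc=[10]
#11 0x6a→b6/s0 MISS; vc=[10,4]
#12 0xaa→b10/s0 VC-HIT; vc=[6,4]
#13 0xad→b10/s0 L1-HIT; vc=[6,4]
#14 0xcb→b12/s0 MISS; vc=[6,4,10]
#15 0x4f→b4/s0 VC-HIT; vc=[6,12,10]

SEQ = [MISS, L1-HIT, L1-HIT, MISS, L1-HIT, L1-HIT, VC-HIT, L1-HIT, L1-HIT, L1-HIT, L1-HIT, MISS, VC-HIT, L1-HIT, MISS, VC-HIT]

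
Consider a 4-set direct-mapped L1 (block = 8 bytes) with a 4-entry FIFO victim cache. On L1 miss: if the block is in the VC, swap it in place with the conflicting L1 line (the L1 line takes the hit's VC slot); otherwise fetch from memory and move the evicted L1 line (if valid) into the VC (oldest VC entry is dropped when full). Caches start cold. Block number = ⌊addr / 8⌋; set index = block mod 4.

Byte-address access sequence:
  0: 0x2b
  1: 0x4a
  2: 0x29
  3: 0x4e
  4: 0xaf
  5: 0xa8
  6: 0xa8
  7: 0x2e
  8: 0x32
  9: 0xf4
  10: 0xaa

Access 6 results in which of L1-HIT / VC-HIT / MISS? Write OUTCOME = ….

#0 0x2b→b5/s1 MISS; vc=[]
#1 0x4a→b9/s1 MISS; vc=[5]
#2 0x29→b5/s1 VC-HIT; vc=[9]
#3 0x4e→b9/s1 VC-HIT; vc=[5]
#4 0xaf→b21/s1 MISS; vc=[5,9]
#5 0xa8→b21/s1 L1-HIT; vc=[5,9]
#6 0xa8→b21/s1 L1-HIT; vc=[5,9]
#7 0x2e→b5/s1 VC-HIT; vc=[21,9]
#8 0x32→b6/s2 MISS; vc=[21,9]
#9 0xf4→b30/s2 MISS; vc=[21,9,6]
#10 0xaa→b21/s1 VC-HIT; vc=[5,9,6]

OUTCOME = L1-HIT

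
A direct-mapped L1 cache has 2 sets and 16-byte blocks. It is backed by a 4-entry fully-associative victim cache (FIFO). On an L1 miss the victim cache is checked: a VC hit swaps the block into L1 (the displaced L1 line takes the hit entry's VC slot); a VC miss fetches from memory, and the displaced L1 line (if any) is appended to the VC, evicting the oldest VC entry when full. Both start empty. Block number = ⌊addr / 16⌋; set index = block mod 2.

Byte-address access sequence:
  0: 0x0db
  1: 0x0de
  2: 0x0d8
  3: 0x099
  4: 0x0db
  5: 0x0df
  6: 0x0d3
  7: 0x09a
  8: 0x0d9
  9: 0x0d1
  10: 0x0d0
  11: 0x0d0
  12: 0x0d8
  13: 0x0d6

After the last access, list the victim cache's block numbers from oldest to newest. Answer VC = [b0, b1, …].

VC = [9]

#0 0xdb→b13/s1 MISS; vc=[]
#1 0xde→b13/s1 L1-HIT; vc=[]
#2 0xd8→b13/s1 L1-HIT; vc=[]
#3 0x99→b9/s1 MISS; vc=[13]
#4 0xdb→b13/s1 VC-HIT; vc=[9]
#5 0xdf→b13/s1 L1-HIT; vc=[9]
#6 0xd3→b13/s1 L1-HIT; vc=[9]
#7 0x9a→b9/s1 VC-HIT; vc=[13]
#8 0xd9→b13/s1 VC-HIT; vc=[9]
#9 0xd1→b13/s1 L1-HIT; vc=[9]
#10 0xd0→b13/s1 L1-HIT; vc=[9]
#11 0xd0→b13/s1 L1-HIT; vc=[9]
#12 0xd8→b13/s1 L1-HIT; vc=[9]
#13 0xd6→b13/s1 L1-HIT; vc=[9]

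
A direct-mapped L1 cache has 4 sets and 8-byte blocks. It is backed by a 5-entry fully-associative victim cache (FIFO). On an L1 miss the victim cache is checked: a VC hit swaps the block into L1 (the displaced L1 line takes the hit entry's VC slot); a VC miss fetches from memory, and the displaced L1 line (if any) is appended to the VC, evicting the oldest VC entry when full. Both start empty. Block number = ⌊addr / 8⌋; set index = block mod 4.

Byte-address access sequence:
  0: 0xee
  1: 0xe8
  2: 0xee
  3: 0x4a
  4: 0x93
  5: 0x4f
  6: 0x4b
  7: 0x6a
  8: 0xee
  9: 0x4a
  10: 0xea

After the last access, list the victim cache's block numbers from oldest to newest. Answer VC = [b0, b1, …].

  [0] addr=0xee blk=29 s=1: MISS | VC []
  [1] addr=0xe8 blk=29 s=1: L1-HIT | VC []
  [2] addr=0xee blk=29 s=1: L1-HIT | VC []
  [3] addr=0x4a blk=9 s=1: MISS | VC [29]
  [4] addr=0x93 blk=18 s=2: MISS | VC [29]
  [5] addr=0x4f blk=9 s=1: L1-HIT | VC [29]
  [6] addr=0x4b blk=9 s=1: L1-HIT | VC [29]
  [7] addr=0x6a blk=13 s=1: MISS | VC [29, 9]
  [8] addr=0xee blk=29 s=1: VC-HIT | VC [13, 9]
  [9] addr=0x4a blk=9 s=1: VC-HIT | VC [13, 29]
  [10] addr=0xea blk=29 s=1: VC-HIT | VC [13, 9]

VC = [13, 9]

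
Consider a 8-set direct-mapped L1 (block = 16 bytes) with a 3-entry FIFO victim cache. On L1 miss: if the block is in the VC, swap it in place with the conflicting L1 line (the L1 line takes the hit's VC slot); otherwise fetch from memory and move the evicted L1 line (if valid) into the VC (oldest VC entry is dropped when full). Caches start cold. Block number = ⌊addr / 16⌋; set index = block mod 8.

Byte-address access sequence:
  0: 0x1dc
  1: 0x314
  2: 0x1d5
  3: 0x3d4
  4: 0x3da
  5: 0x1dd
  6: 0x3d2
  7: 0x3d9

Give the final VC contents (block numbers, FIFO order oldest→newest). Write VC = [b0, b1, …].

VC = [29]

#0 0x1dc→b29/s5 MISS; vc=[]
#1 0x314→b49/s1 MISS; vc=[]
#2 0x1d5→b29/s5 L1-HIT; vc=[]
#3 0x3d4→b61/s5 MISS; vc=[29]
#4 0x3da→b61/s5 L1-HIT; vc=[29]
#5 0x1dd→b29/s5 VC-HIT; vc=[61]
#6 0x3d2→b61/s5 VC-HIT; vc=[29]
#7 0x3d9→b61/s5 L1-HIT; vc=[29]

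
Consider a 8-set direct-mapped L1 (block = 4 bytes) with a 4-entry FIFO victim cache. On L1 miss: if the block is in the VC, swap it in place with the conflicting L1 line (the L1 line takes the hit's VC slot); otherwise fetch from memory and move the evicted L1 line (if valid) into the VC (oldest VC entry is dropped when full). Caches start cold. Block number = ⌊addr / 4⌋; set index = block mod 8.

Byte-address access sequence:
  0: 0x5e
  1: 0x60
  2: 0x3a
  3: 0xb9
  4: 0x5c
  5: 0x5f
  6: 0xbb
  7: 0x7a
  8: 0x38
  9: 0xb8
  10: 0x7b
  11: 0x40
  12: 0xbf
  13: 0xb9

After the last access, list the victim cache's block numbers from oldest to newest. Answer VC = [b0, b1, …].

  [0] addr=0x5e blk=23 s=7: MISS | VC []
  [1] addr=0x60 blk=24 s=0: MISS | VC []
  [2] addr=0x3a blk=14 s=6: MISS | VC []
  [3] addr=0xb9 blk=46 s=6: MISS | VC [14]
  [4] addr=0x5c blk=23 s=7: L1-HIT | VC [14]
  [5] addr=0x5f blk=23 s=7: L1-HIT | VC [14]
  [6] addr=0xbb blk=46 s=6: L1-HIT | VC [14]
  [7] addr=0x7a blk=30 s=6: MISS | VC [14, 46]
  [8] addr=0x38 blk=14 s=6: VC-HIT | VC [30, 46]
  [9] addr=0xb8 blk=46 s=6: VC-HIT | VC [30, 14]
  [10] addr=0x7b blk=30 s=6: VC-HIT | VC [46, 14]
  [11] addr=0x40 blk=16 s=0: MISS | VC [46, 14, 24]
  [12] addr=0xbf blk=47 s=7: MISS | VC [46, 14, 24, 23]
  [13] addr=0xb9 blk=46 s=6: VC-HIT | VC [30, 14, 24, 23]

VC = [30, 14, 24, 23]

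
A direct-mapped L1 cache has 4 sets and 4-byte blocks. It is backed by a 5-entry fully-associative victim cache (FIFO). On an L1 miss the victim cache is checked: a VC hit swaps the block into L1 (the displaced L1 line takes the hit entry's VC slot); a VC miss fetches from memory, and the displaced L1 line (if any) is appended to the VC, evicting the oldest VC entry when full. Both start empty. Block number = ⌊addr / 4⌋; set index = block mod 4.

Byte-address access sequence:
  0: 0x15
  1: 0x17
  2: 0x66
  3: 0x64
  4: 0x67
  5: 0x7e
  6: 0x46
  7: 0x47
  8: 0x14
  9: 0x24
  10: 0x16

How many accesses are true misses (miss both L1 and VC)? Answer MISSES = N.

MISSES = 5

#0 0x15→b5/s1 MISS; vc=[]
#1 0x17→b5/s1 L1-HIT; vc=[]
#2 0x66→b25/s1 MISS; vc=[5]
#3 0x64→b25/s1 L1-HIT; vc=[5]
#4 0x67→b25/s1 L1-HIT; vc=[5]
#5 0x7e→b31/s3 MISS; vc=[5]
#6 0x46→b17/s1 MISS; vc=[5,25]
#7 0x47→b17/s1 L1-HIT; vc=[5,25]
#8 0x14→b5/s1 VC-HIT; vc=[17,25]
#9 0x24→b9/s1 MISS; vc=[17,25,5]
#10 0x16→b5/s1 VC-HIT; vc=[17,25,9]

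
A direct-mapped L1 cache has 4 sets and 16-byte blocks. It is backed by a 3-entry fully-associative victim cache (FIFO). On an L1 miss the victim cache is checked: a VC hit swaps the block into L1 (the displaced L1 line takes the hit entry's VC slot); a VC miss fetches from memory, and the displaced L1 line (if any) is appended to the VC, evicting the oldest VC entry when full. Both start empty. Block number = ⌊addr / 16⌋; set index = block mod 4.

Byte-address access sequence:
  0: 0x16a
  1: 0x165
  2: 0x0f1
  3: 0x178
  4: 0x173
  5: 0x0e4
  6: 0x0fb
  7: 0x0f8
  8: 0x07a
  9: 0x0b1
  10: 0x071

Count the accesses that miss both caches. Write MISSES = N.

MISSES = 6

0: 0x16a (blk 22, set 2) → MISS  vc=[]
1: 0x165 (blk 22, set 2) → L1-HIT  vc=[]
2: 0xf1 (blk 15, set 3) → MISS  vc=[]
3: 0x178 (blk 23, set 3) → MISS  vc=[15]
4: 0x173 (blk 23, set 3) → L1-HIT  vc=[15]
5: 0xe4 (blk 14, set 2) → MISS  vc=[15, 22]
6: 0xfb (blk 15, set 3) → VC-HIT  vc=[23, 22]
7: 0xf8 (blk 15, set 3) → L1-HIT  vc=[23, 22]
8: 0x7a (blk 7, set 3) → MISS  vc=[23, 22, 15]
9: 0xb1 (blk 11, set 3) → MISS  vc=[22, 15, 7]
10: 0x71 (blk 7, set 3) → VC-HIT  vc=[22, 15, 11]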